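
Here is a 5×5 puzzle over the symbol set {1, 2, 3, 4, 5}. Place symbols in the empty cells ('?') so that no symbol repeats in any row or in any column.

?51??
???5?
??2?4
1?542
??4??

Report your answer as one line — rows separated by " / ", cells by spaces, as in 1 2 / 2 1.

4 5 1 2 3 / 2 4 3 5 1 / 5 1 2 3 4 / 1 3 5 4 2 / 3 2 4 1 5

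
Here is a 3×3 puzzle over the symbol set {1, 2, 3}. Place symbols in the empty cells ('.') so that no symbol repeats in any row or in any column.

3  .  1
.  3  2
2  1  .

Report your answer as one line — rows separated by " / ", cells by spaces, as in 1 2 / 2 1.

3 2 1 / 1 3 2 / 2 1 3

(r1,c2) = 2
(r2,c1) = 1
(r3,c3) = 3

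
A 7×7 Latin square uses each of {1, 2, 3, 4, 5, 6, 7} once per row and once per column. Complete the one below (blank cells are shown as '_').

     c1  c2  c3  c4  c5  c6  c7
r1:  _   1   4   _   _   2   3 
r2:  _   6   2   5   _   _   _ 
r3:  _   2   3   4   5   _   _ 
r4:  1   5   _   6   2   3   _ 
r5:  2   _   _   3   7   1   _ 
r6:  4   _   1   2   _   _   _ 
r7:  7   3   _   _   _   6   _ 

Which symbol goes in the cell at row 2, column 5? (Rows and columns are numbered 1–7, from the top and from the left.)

(r1,c4): row 1 has {1,2,3,4}; column 4 has {2,3,4,5,6}, so it must be 7.
(r1,c5): row 1 has {1,2,3,4,7}; column 5 has {2,5,7}, so it must be 6.
(r2,c1): row 2 has {2,5,6}; column 1 has {1,2,4,7}, so it must be 3.
(r3,c1): row 3 has {2,3,4,5}; column 1 has {1,2,3,4,7}, so it must be 6.
(r3,c6): row 3 has {2,3,4,5,6}; column 6 has {1,2,3,6}, so it must be 7.
(r3,c7): row 3 has {2,3,4,5,6,7}; column 7 has {3}, so it must be 1.
(r4,c3): row 4 has {1,2,3,5,6}; column 3 has {1,2,3,4}, so it must be 7.
(r4,c7): row 4 has {1,2,3,5,6,7}; column 7 has {1,3}, so it must be 4.
(r5,c2): row 5 has {1,2,3,7}; column 2 has {1,2,3,5,6}, so it must be 4.
(r6,c2): row 6 has {1,2,4}; column 2 has {1,2,3,4,5,6}, so it must be 7.
(r6,c5): row 6 has {1,2,4,7}; column 5 has {2,5,6,7}, so it must be 3.
(r6,c6): row 6 has {1,2,3,4,7}; column 6 has {1,2,3,6,7}, so it must be 5.
(r6,c7): row 6 has {1,2,3,4,5,7}; column 7 has {1,3,4}, so it must be 6.
(r7,c3): row 7 has {3,6,7}; column 3 has {1,2,3,4,7}, so it must be 5.
(r7,c4): row 7 has {3,5,6,7}; column 4 has {2,3,4,5,6,7}, so it must be 1.
(r7,c5): row 7 has {1,3,5,6,7}; column 5 has {2,3,5,6,7}, so it must be 4.
(r7,c7): row 7 has {1,3,4,5,6,7}; column 7 has {1,3,4,6}, so it must be 2.
(r1,c1): row 1 has {1,2,3,4,6,7}; column 1 has {1,2,3,4,6,7}, so it must be 5.
(r2,c5): row 2 has {2,3,5,6}; column 5 has {2,3,4,5,6,7}, so it must be 1.

1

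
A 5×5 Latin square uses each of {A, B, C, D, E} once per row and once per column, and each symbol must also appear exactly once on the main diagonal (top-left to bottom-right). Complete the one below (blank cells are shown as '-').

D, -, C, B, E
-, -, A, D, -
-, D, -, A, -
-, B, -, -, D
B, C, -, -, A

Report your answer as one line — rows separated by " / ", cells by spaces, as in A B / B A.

D A C B E / C E A D B / E D B A C / A B E C D / B C D E A

(r1,c2) = A
(r2,c2) = E
(r3,c3) = B
(r3,c5) = C
(r4,c3) = E
(r4,c4) = C
(r5,c3) = D
(r5,c4) = E
(r2,c1) = C
(r2,c5) = B
(r3,c1) = E
(r4,c1) = A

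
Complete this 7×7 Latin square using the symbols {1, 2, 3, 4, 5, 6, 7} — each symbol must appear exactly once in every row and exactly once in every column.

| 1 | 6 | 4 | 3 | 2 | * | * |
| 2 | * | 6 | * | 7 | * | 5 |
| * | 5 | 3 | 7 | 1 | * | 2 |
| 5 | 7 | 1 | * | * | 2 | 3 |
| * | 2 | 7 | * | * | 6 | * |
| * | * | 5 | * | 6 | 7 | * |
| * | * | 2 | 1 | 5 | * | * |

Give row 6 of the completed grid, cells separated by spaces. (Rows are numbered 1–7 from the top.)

3 1 5 2 6 7 4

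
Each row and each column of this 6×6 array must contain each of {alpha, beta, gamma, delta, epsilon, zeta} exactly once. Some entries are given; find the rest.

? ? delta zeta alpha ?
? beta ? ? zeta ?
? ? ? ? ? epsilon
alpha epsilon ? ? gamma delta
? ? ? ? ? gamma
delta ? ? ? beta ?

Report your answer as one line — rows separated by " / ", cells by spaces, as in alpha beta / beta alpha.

epsilon gamma delta zeta alpha beta / gamma beta epsilon delta zeta alpha / beta zeta alpha gamma delta epsilon / alpha epsilon zeta beta gamma delta / zeta delta beta alpha epsilon gamma / delta alpha gamma epsilon beta zeta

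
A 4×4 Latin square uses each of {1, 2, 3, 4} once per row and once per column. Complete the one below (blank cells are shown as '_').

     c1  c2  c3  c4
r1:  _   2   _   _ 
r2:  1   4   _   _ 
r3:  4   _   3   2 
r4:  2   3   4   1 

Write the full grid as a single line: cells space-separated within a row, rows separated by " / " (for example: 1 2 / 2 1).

3 2 1 4 / 1 4 2 3 / 4 1 3 2 / 2 3 4 1

row 1 has {2}; column 1 has {1,2,4} — only 3 is left for (r1,c1).
row 1 has {2,3}; column 3 has {3,4} — only 1 is left for (r1,c3).
row 1 has {1,2,3}; column 4 has {1,2} — only 4 is left for (r1,c4).
row 2 has {1,4}; column 3 has {1,3,4} — only 2 is left for (r2,c3).
row 2 has {1,2,4}; column 4 has {1,2,4} — only 3 is left for (r2,c4).
row 3 has {2,3,4}; column 2 has {2,3,4} — only 1 is left for (r3,c2).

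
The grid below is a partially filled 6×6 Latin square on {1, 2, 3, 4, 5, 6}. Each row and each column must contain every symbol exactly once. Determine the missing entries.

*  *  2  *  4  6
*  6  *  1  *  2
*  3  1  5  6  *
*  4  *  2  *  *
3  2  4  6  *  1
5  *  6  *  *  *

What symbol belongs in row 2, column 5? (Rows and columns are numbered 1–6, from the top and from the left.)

3

row 1 has {2,4,6}; column 1 has {3,5} — only 1 is left for (r1,c1).
row 1 has {1,2,4,6}; column 2 has {2,3,4,6} — only 5 is left for (r1,c2).
row 1 has {1,2,4,5,6}; column 4 has {1,2,5,6} — only 3 is left for (r1,c4).
row 2 has {1,2,6}; column 1 has {1,3,5} — only 4 is left for (r2,c1).
row 3 has {1,3,5,6}; column 1 has {1,3,4,5} — only 2 is left for (r3,c1).
row 3 has {1,2,3,5,6}; column 6 has {1,2,6} — only 4 is left for (r3,c6).
row 4 has {2,4}; column 1 has {1,2,3,4,5} — only 6 is left for (r4,c1).
row 5 has {1,2,3,4,6}; column 5 has {4,6} — only 5 is left for (r5,c5).
row 6 has {5,6}; column 2 has {2,3,4,5,6} — only 1 is left for (r6,c2).
row 6 has {1,5,6}; column 4 has {1,2,3,5,6} — only 4 is left for (r6,c4).
row 6 has {1,4,5,6}; column 6 has {1,2,4,6} — only 3 is left for (r6,c6).
row 2 has {1,2,4,6}; column 5 has {4,5,6} — only 3 is left for (r2,c5).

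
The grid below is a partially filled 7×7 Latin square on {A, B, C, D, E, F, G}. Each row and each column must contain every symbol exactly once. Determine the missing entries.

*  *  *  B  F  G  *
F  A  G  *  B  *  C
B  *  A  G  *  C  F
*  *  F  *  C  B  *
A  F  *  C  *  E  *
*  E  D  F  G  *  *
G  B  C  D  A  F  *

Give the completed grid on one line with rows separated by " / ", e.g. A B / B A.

D C E B F G A / F A G E B D C / B D A G E C F / E G F A C B D / A F B C D E G / C E D F G A B / G B C D A F E

(r1,c3) = E
(r2,c4) = E
(r2,c6) = D
(r3,c2) = D
(r3,c5) = E
(r4,c2) = G
(r4,c4) = A
(r5,c3) = B
(r5,c5) = D
(r5,c7) = G
(r6,c1) = C
(r6,c6) = A
(r6,c7) = B
(r7,c7) = E
(r1,c1) = D
(r1,c2) = C
(r1,c7) = A
(r4,c1) = E
(r4,c7) = D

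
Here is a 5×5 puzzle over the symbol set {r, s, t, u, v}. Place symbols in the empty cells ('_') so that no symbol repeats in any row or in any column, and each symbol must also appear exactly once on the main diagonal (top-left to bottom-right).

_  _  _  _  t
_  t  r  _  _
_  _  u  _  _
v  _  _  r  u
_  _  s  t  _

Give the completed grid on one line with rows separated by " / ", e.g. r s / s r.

(r1,c1): row 1 has {t}; column 1 has {v}; the diagonal has {r,t,u}, so it must be s.
(r1,c3): row 1 has {s,t}; column 3 has {r,s,u}, so it must be v.
(r1,c4): row 1 has {s,t,v}; column 4 has {r,t}, so it must be u.
(r2,c1): row 2 has {r,t}; column 1 has {s,v}, so it must be u.
(r4,c2): row 4 has {r,u,v}; column 2 has {t}, so it must be s.
(r4,c3): row 4 has {r,s,u,v}; column 3 has {r,s,u,v}, so it must be t.
(r5,c1): row 5 has {s,t}; column 1 has {s,u,v}, so it must be r.
(r5,c5): row 5 has {r,s,t}; column 5 has {t,u}; the diagonal has {r,s,t,u}, so it must be v.
(r1,c2): row 1 has {s,t,u,v}; column 2 has {s,t}, so it must be r.
(r2,c5): row 2 has {r,t,u}; column 5 has {t,u,v}, so it must be s.
(r3,c1): row 3 has {u}; column 1 has {r,s,u,v}, so it must be t.
(r3,c2): row 3 has {t,u}; column 2 has {r,s,t}, so it must be v.
(r3,c4): row 3 has {t,u,v}; column 4 has {r,t,u}, so it must be s.
(r3,c5): row 3 has {s,t,u,v}; column 5 has {s,t,u,v}, so it must be r.
(r5,c2): row 5 has {r,s,t,v}; column 2 has {r,s,t,v}, so it must be u.
(r2,c4): row 2 has {r,s,t,u}; column 4 has {r,s,t,u}, so it must be v.

s r v u t / u t r v s / t v u s r / v s t r u / r u s t v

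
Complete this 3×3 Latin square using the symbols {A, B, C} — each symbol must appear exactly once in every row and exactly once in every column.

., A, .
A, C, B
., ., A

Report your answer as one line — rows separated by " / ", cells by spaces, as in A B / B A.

B A C / A C B / C B A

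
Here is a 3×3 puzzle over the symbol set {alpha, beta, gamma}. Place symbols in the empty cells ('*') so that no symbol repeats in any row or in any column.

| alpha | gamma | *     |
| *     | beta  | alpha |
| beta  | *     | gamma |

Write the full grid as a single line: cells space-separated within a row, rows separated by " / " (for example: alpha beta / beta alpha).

alpha gamma beta / gamma beta alpha / beta alpha gamma

row 1 has {alpha,gamma}; column 3 has {alpha,gamma} — only beta is left for (r1,c3).
row 2 has {alpha,beta}; column 1 has {alpha,beta} — only gamma is left for (r2,c1).
row 3 has {beta,gamma}; column 2 has {beta,gamma} — only alpha is left for (r3,c2).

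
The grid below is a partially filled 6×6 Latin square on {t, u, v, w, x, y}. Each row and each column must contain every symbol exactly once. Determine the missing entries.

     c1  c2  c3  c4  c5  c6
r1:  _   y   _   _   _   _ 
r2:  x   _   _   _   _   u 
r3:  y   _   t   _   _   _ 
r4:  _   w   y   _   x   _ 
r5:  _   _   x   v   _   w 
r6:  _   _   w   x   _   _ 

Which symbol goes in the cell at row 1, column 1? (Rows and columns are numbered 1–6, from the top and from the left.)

(r2,c3) = v
(r1,c3) = u
(r2,c2) = t
(r5,c2) = u
(r6,c2) = v
(r3,c2) = x
(r3,c6) = v
(r4,c6) = t
(r5,c1) = t
(r5,c5) = y
(r6,c1) = u
(r6,c5) = t
(r6,c6) = y
(r1,c6) = x
(r2,c5) = w
(r3,c5) = u
(r4,c1) = v
(r4,c4) = u
(r1,c1) = w

w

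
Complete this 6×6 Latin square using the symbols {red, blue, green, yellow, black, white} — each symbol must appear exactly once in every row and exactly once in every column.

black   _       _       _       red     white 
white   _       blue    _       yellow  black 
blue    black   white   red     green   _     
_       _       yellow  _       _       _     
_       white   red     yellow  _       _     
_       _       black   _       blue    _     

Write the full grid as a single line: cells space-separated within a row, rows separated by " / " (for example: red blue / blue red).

black yellow green blue red white / white red blue green yellow black / blue black white red green yellow / red blue yellow black white green / green white red yellow black blue / yellow green black white blue red

Cell (r1,c3): row 1 has {red,black,white}; column 3 has {red,blue,yellow,black,white} → green.
Cell (r1,c4): row 1 has {red,green,black,white}; column 4 has {red,yellow} → blue.
Cell (r2,c4): row 2 has {blue,yellow,black,white}; column 4 has {red,blue,yellow} → green.
Cell (r3,c6): row 3 has {red,blue,green,black,white}; column 6 has {black,white} → yellow.
Cell (r5,c1): row 5 has {red,yellow,white}; column 1 has {blue,black,white} → green.
Cell (r5,c5): row 5 has {red,green,yellow,white}; column 5 has {red,blue,green,yellow} → black.
Cell (r5,c6): row 5 has {red,green,yellow,black,white}; column 6 has {yellow,black,white} → blue.
Cell (r6,c4): row 6 has {blue,black}; column 4 has {red,blue,green,yellow} → white.
Cell (r1,c2): row 1 has {red,blue,green,black,white}; column 2 has {black,white} → yellow.
Cell (r2,c2): row 2 has {blue,green,yellow,black,white}; column 2 has {yellow,black,white} → red.
Cell (r4,c1): row 4 has {yellow}; column 1 has {blue,green,black,white} → red.
Cell (r4,c4): row 4 has {red,yellow}; column 4 has {red,blue,green,yellow,white} → black.
Cell (r4,c5): row 4 has {red,yellow,black}; column 5 has {red,blue,green,yellow,black} → white.
Cell (r4,c6): row 4 has {red,yellow,black,white}; column 6 has {blue,yellow,black,white} → green.
Cell (r6,c1): row 6 has {blue,black,white}; column 1 has {red,blue,green,black,white} → yellow.
Cell (r6,c2): row 6 has {blue,yellow,black,white}; column 2 has {red,yellow,black,white} → green.
Cell (r6,c6): row 6 has {blue,green,yellow,black,white}; column 6 has {blue,green,yellow,black,white} → red.
Cell (r4,c2): row 4 has {red,green,yellow,black,white}; column 2 has {red,green,yellow,black,white} → blue.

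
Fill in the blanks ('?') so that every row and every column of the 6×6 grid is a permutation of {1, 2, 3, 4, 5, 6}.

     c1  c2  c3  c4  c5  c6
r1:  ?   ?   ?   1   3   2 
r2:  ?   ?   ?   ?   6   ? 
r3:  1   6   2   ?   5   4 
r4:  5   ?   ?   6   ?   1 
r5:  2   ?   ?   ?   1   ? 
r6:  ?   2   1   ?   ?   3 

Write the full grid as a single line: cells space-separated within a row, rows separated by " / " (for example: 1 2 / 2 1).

Cell (r2,c6): row 2 has {6}; column 6 has {1,2,3,4} → 5.
Cell (r3,c4): row 3 has {1,2,4,5,6}; column 4 has {1,6} → 3.
Cell (r5,c6): row 5 has {1,2}; column 6 has {1,2,3,4,5} → 6.
Cell (r6,c5): row 6 has {1,2,3}; column 5 has {1,3,5,6} → 4.
Cell (r4,c5): row 4 has {1,5,6}; column 5 has {1,3,4,5,6} → 2.
Cell (r6,c1): row 6 has {1,2,3,4}; column 1 has {1,2,5} → 6.
Cell (r6,c4): row 6 has {1,2,3,4,6}; column 4 has {1,3,6} → 5.
Cell (r1,c1): row 1 has {1,2,3}; column 1 has {1,2,5,6} → 4.
Cell (r1,c2): row 1 has {1,2,3,4}; column 2 has {2,6} → 5.
Cell (r1,c3): row 1 has {1,2,3,4,5}; column 3 has {1,2} → 6.
Cell (r2,c1): row 2 has {5,6}; column 1 has {1,2,4,5,6} → 3.
Cell (r2,c3): row 2 has {3,5,6}; column 3 has {1,2,6} → 4.
Cell (r2,c4): row 2 has {3,4,5,6}; column 4 has {1,3,5,6} → 2.
Cell (r4,c3): row 4 has {1,2,5,6}; column 3 has {1,2,4,6} → 3.
Cell (r5,c3): row 5 has {1,2,6}; column 3 has {1,2,3,4,6} → 5.
Cell (r5,c4): row 5 has {1,2,5,6}; column 4 has {1,2,3,5,6} → 4.
Cell (r2,c2): row 2 has {2,3,4,5,6}; column 2 has {2,5,6} → 1.
Cell (r4,c2): row 4 has {1,2,3,5,6}; column 2 has {1,2,5,6} → 4.
Cell (r5,c2): row 5 has {1,2,4,5,6}; column 2 has {1,2,4,5,6} → 3.

4 5 6 1 3 2 / 3 1 4 2 6 5 / 1 6 2 3 5 4 / 5 4 3 6 2 1 / 2 3 5 4 1 6 / 6 2 1 5 4 3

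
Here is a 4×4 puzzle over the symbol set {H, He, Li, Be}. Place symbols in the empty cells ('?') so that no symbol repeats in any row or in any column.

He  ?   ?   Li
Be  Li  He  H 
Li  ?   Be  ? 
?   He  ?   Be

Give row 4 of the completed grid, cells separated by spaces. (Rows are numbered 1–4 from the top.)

(r1,c3) = H
(r3,c2) = H
(r3,c4) = He
(r4,c1) = H
(r4,c3) = Li

H He Li Be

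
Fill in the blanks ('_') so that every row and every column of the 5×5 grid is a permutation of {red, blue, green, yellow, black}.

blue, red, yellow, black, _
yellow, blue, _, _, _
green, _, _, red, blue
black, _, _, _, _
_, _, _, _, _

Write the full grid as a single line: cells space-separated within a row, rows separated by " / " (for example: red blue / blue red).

(r1,c5) = green
(r2,c4) = green
(r3,c3) = black
(r5,c1) = red
(r2,c3) = red
(r2,c5) = black
(r3,c2) = yellow
(r4,c2) = green
(r4,c3) = blue
(r4,c4) = yellow
(r4,c5) = red
(r5,c2) = black
(r5,c3) = green
(r5,c4) = blue
(r5,c5) = yellow

blue red yellow black green / yellow blue red green black / green yellow black red blue / black green blue yellow red / red black green blue yellow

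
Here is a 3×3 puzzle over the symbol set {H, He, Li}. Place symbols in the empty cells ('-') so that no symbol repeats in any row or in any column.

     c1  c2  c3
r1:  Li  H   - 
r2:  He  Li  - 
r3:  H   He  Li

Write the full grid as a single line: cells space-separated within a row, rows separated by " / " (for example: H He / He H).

Li H He / He Li H / H He Li

(r1,c3) = He
(r2,c3) = H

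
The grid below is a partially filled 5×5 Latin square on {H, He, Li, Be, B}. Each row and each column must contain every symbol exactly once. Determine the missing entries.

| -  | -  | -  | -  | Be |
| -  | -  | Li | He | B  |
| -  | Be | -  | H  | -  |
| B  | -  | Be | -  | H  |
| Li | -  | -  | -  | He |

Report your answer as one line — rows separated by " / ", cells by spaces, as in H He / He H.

H Li He B Be / Be H Li He B / He Be B H Li / B He Be Li H / Li B H Be He

(r2,c2) = H
(r3,c1) = He
(r3,c3) = B
(r3,c5) = Li
(r4,c4) = Li
(r5,c2) = B
(r5,c3) = H
(r5,c4) = Be
(r1,c1) = H
(r1,c3) = He
(r1,c4) = B
(r2,c1) = Be
(r4,c2) = He
(r1,c2) = Li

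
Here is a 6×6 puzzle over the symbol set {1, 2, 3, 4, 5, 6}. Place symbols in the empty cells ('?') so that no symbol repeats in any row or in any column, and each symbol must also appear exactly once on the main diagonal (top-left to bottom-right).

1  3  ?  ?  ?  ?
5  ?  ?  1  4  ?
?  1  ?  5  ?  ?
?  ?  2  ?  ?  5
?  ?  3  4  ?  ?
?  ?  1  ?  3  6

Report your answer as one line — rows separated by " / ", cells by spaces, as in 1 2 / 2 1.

1 3 5 6 2 4 / 5 2 6 1 4 3 / 3 1 4 5 6 2 / 6 4 2 3 1 5 / 2 6 3 4 5 1 / 4 5 1 2 3 6

(r2,c2) = 2
(r2,c3) = 6
(r2,c6) = 3
(r3,c3) = 4
(r3,c6) = 2
(r4,c4) = 3
(r5,c5) = 5
(r5,c6) = 1
(r6,c4) = 2
(r1,c3) = 5
(r1,c4) = 6
(r1,c5) = 2
(r1,c6) = 4
(r3,c5) = 6
(r4,c5) = 1
(r5,c2) = 6
(r6,c1) = 4
(r6,c2) = 5
(r3,c1) = 3
(r4,c1) = 6
(r4,c2) = 4
(r5,c1) = 2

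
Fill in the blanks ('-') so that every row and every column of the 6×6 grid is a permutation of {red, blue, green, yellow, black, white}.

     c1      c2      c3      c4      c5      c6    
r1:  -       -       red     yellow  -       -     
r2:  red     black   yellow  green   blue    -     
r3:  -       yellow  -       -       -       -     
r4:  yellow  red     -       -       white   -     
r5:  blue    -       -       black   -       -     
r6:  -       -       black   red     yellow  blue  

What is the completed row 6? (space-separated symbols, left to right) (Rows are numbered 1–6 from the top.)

green white black red yellow blue

(r2,c6) = white
(r4,c4) = blue
(r3,c4) = white
(r4,c3) = green
(r4,c6) = black
(r5,c3) = white
(r1,c6) = green
(r3,c3) = blue
(r3,c6) = red
(r5,c2) = green
(r5,c5) = red
(r5,c6) = yellow
(r6,c2) = white
(r1,c2) = blue
(r1,c5) = black
(r3,c5) = green
(r6,c1) = green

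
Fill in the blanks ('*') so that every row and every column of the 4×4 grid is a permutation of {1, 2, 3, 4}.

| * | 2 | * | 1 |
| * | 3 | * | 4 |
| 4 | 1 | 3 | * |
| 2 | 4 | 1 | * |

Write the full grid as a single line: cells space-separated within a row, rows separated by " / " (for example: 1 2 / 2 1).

3 2 4 1 / 1 3 2 4 / 4 1 3 2 / 2 4 1 3

Cell (r1,c1): row 1 has {1,2}; column 1 has {2,4} → 3.
Cell (r1,c3): row 1 has {1,2,3}; column 3 has {1,3} → 4.
Cell (r2,c1): row 2 has {3,4}; column 1 has {2,3,4} → 1.
Cell (r2,c3): row 2 has {1,3,4}; column 3 has {1,3,4} → 2.
Cell (r3,c4): row 3 has {1,3,4}; column 4 has {1,4} → 2.
Cell (r4,c4): row 4 has {1,2,4}; column 4 has {1,2,4} → 3.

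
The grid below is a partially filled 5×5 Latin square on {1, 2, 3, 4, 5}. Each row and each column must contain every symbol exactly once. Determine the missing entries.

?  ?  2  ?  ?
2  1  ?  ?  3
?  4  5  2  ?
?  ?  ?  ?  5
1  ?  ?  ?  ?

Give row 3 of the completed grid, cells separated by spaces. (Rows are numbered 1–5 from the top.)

3 4 5 2 1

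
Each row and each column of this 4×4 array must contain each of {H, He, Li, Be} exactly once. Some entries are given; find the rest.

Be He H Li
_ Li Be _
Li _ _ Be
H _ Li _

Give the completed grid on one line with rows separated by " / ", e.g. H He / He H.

Cell (r2,c1): row 2 has {Li,Be}; column 1 has {H,Li,Be} → He.
Cell (r2,c4): row 2 has {He,Li,Be}; column 4 has {Li,Be} → H.
Cell (r3,c2): row 3 has {Li,Be}; column 2 has {He,Li} → H.
Cell (r3,c3): row 3 has {H,Li,Be}; column 3 has {H,Li,Be} → He.
Cell (r4,c2): row 4 has {H,Li}; column 2 has {H,He,Li} → Be.
Cell (r4,c4): row 4 has {H,Li,Be}; column 4 has {H,Li,Be} → He.

Be He H Li / He Li Be H / Li H He Be / H Be Li He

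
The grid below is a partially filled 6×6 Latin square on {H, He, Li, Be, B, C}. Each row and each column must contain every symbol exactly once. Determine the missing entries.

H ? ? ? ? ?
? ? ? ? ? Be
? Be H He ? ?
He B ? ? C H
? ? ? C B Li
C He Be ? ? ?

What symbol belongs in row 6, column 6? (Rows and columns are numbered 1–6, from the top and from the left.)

B

(r3,c5): row 3 has {H,He,Be}; column 5 has {B,C}, so it must be Li.
(r4,c3): row 4 has {H,He,B,C}; column 3 has {H,Be}, so it must be Li.
(r4,c4): row 4 has {H,He,Li,B,C}; column 4 has {He,C}, so it must be Be.
(r5,c1): row 5 has {Li,B,C}; column 1 has {H,He,C}, so it must be Be.
(r5,c2): row 5 has {Li,Be,B,C}; column 2 has {He,Be,B}, so it must be H.
(r5,c3): row 5 has {H,Li,Be,B,C}; column 3 has {H,Li,Be}, so it must be He.
(r6,c5): row 6 has {He,Be,C}; column 5 has {Li,B,C}, so it must be H.
(r6,c6): row 6 has {H,He,Be,C}; column 6 has {H,Li,Be}, so it must be B.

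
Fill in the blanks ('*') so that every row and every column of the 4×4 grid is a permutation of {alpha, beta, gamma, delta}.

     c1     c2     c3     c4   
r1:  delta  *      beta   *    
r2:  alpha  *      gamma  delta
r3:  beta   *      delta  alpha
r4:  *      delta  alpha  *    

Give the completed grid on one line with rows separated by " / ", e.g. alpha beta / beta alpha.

delta alpha beta gamma / alpha beta gamma delta / beta gamma delta alpha / gamma delta alpha beta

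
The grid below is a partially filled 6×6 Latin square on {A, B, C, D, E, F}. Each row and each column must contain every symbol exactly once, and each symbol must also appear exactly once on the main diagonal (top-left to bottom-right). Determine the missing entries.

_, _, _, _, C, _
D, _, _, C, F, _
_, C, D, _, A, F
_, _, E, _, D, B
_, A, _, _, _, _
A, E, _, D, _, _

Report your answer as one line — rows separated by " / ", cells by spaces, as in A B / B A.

F D B E C A / D B A C F E / E C D B A F / C F E A D B / B A C F E D / A E F D B C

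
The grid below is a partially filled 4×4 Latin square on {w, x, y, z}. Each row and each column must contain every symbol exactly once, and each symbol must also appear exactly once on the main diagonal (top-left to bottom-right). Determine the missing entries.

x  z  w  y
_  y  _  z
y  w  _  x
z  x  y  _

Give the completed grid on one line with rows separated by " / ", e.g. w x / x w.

At row 2, column 1: row 2 has {y,z}; column 1 has {x,y,z}; that leaves w.
At row 2, column 3: row 2 has {w,y,z}; column 3 has {w,y}; that leaves x.
At row 3, column 3: row 3 has {w,x,y}; column 3 has {w,x,y}; the diagonal has {x,y}; that leaves z.
At row 4, column 4: row 4 has {x,y,z}; column 4 has {x,y,z}; the diagonal has {x,y,z}; that leaves w.

x z w y / w y x z / y w z x / z x y w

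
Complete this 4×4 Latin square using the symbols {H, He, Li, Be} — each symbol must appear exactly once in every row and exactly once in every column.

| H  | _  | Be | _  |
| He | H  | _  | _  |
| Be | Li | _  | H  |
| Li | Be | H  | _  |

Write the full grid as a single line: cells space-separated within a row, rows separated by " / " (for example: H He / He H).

H He Be Li / He H Li Be / Be Li He H / Li Be H He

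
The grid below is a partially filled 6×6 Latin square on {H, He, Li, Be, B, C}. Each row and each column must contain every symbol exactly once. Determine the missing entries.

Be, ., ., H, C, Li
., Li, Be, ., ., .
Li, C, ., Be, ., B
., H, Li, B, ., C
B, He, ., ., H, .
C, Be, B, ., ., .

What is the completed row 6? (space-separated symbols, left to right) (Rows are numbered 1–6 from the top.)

C Be B He Li H

row 1 has {H,Li,Be,C}; column 2 has {H,He,Li,Be,C} — only B is left for (r1,c2).
row 1 has {H,Li,Be,B,C}; column 3 has {Li,Be,B} — only He is left for (r1,c3).
row 3 has {Li,Be,B,C}; column 3 has {He,Li,Be,B} — only H is left for (r3,c3).
row 3 has {H,Li,Be,B,C}; column 5 has {H,C} — only He is left for (r3,c5).
row 4 has {H,Li,B,C}; column 1 has {Li,Be,B,C} — only He is left for (r4,c1).
row 4 has {H,He,Li,B,C}; column 5 has {H,He,C} — only Be is left for (r4,c5).
row 5 has {H,He,B}; column 3 has {H,He,Li,Be,B} — only C is left for (r5,c3).
row 5 has {H,He,B,C}; column 4 has {H,Be,B} — only Li is left for (r5,c4).
row 5 has {H,He,Li,B,C}; column 6 has {Li,B,C} — only Be is left for (r5,c6).
row 6 has {Be,B,C}; column 4 has {H,Li,Be,B} — only He is left for (r6,c4).
row 6 has {He,Be,B,C}; column 5 has {H,He,Be,C} — only Li is left for (r6,c5).
row 6 has {He,Li,Be,B,C}; column 6 has {Li,Be,B,C} — only H is left for (r6,c6).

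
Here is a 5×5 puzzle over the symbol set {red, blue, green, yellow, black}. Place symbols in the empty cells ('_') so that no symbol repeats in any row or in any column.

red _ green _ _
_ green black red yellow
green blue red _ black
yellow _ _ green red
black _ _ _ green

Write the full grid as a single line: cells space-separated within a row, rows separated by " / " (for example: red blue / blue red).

red yellow green black blue / blue green black red yellow / green blue red yellow black / yellow black blue green red / black red yellow blue green

Cell (r1,c5): row 1 has {red,green}; column 5 has {red,green,yellow,black} → blue.
Cell (r2,c1): row 2 has {red,green,yellow,black}; column 1 has {red,green,yellow,black} → blue.
Cell (r3,c4): row 3 has {red,blue,green,black}; column 4 has {red,green} → yellow.
Cell (r4,c2): row 4 has {red,green,yellow}; column 2 has {blue,green} → black.
Cell (r4,c3): row 4 has {red,green,yellow,black}; column 3 has {red,green,black} → blue.
Cell (r5,c3): row 5 has {green,black}; column 3 has {red,blue,green,black} → yellow.
Cell (r5,c4): row 5 has {green,yellow,black}; column 4 has {red,green,yellow} → blue.
Cell (r1,c2): row 1 has {red,blue,green}; column 2 has {blue,green,black} → yellow.
Cell (r1,c4): row 1 has {red,blue,green,yellow}; column 4 has {red,blue,green,yellow} → black.
Cell (r5,c2): row 5 has {blue,green,yellow,black}; column 2 has {blue,green,yellow,black} → red.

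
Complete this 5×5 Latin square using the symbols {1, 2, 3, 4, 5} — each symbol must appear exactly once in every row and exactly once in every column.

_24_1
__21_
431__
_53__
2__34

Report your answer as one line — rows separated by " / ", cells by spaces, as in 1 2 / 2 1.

3 2 4 5 1 / 5 4 2 1 3 / 4 3 1 2 5 / 1 5 3 4 2 / 2 1 5 3 4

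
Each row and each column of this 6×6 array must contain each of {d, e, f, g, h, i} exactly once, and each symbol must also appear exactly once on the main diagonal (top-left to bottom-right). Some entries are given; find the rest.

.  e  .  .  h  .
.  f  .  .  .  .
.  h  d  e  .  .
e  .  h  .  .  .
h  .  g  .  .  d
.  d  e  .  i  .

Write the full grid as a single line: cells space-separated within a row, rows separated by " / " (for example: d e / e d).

g e f d h i / d f i h g e / i h d e f g / e g h i d f / h i g f e d / f d e g i h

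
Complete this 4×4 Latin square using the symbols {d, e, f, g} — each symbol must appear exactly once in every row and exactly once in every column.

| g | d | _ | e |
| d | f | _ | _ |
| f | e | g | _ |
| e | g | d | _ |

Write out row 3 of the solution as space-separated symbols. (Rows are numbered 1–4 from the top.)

(r1,c3) = f
(r2,c3) = e
(r2,c4) = g
(r3,c4) = d

f e g d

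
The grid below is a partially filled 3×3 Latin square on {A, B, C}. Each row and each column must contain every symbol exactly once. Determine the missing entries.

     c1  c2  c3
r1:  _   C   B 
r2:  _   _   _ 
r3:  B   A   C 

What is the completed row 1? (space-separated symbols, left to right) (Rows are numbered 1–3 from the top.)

A C B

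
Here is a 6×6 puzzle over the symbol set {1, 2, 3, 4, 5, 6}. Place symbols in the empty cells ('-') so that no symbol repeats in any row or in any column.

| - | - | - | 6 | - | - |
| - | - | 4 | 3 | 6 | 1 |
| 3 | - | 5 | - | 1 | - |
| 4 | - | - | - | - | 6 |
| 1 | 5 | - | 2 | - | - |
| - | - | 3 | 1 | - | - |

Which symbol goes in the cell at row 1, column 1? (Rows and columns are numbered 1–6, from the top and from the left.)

2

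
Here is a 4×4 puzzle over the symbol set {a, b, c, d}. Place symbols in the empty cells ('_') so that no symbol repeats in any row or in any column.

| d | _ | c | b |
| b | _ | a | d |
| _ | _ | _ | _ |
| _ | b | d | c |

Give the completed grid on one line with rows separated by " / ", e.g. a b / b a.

d a c b / b c a d / c d b a / a b d c

At row 1, column 2: row 1 has {b,c,d}; column 2 has {b}; that leaves a.
At row 2, column 2: row 2 has {a,b,d}; column 2 has {a,b}; that leaves c.
At row 3, column 2: row 3 is empty so far; column 2 has {a,b,c}; that leaves d.
At row 3, column 3: row 3 has {d}; column 3 has {a,c,d}; that leaves b.
At row 3, column 4: row 3 has {b,d}; column 4 has {b,c,d}; that leaves a.
At row 4, column 1: row 4 has {b,c,d}; column 1 has {b,d}; that leaves a.
At row 3, column 1: row 3 has {a,b,d}; column 1 has {a,b,d}; that leaves c.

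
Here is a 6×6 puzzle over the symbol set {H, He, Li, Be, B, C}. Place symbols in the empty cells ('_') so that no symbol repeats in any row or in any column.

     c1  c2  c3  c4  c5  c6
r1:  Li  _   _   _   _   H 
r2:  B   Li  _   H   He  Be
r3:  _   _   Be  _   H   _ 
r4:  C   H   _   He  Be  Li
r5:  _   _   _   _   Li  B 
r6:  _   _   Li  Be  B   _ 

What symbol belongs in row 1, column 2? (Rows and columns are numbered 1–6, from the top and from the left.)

(r1,c5) = C
(r2,c3) = C
(r3,c1) = He
(r3,c6) = C
(r4,c3) = B
(r5,c4) = C
(r6,c1) = H
(r6,c6) = He
(r1,c3) = He
(r1,c4) = B
(r3,c2) = B
(r3,c4) = Li
(r5,c1) = Be
(r5,c2) = He
(r5,c3) = H
(r6,c2) = C
(r1,c2) = Be

Be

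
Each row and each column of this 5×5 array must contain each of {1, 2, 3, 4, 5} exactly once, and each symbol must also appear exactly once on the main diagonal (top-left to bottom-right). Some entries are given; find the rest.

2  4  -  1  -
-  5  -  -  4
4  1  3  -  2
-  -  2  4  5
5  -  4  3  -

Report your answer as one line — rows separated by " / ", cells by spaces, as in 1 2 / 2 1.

2 4 5 1 3 / 3 5 1 2 4 / 4 1 3 5 2 / 1 3 2 4 5 / 5 2 4 3 1

(r1,c3) = 5
(r1,c5) = 3
(r2,c3) = 1
(r2,c4) = 2
(r3,c4) = 5
(r4,c2) = 3
(r5,c2) = 2
(r5,c5) = 1
(r2,c1) = 3
(r4,c1) = 1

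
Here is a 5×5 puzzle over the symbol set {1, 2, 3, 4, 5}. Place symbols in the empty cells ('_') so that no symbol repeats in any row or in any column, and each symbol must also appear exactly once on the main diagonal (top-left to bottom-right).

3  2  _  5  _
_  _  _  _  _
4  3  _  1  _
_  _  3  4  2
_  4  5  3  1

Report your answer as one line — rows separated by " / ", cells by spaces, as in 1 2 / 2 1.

3 2 1 5 4 / 1 5 4 2 3 / 4 3 2 1 5 / 5 1 3 4 2 / 2 4 5 3 1

(r1,c5): row 1 has {2,3,5}; column 5 has {1,2}, so it must be 4.
(r2,c2): row 2 is empty so far; column 2 has {2,3,4}; the diagonal has {1,3,4}, so it must be 5.
(r2,c4): row 2 has {5}; column 4 has {1,3,4,5}, so it must be 2.
(r2,c5): row 2 has {2,5}; column 5 has {1,2,4}, so it must be 3.
(r3,c3): row 3 has {1,3,4}; column 3 has {3,5}; the diagonal has {1,3,4,5}, so it must be 2.
(r3,c5): row 3 has {1,2,3,4}; column 5 has {1,2,3,4}, so it must be 5.
(r4,c2): row 4 has {2,3,4}; column 2 has {2,3,4,5}, so it must be 1.
(r5,c1): row 5 has {1,3,4,5}; column 1 has {3,4}, so it must be 2.
(r1,c3): row 1 has {2,3,4,5}; column 3 has {2,3,5}, so it must be 1.
(r2,c1): row 2 has {2,3,5}; column 1 has {2,3,4}, so it must be 1.
(r2,c3): row 2 has {1,2,3,5}; column 3 has {1,2,3,5}, so it must be 4.
(r4,c1): row 4 has {1,2,3,4}; column 1 has {1,2,3,4}, so it must be 5.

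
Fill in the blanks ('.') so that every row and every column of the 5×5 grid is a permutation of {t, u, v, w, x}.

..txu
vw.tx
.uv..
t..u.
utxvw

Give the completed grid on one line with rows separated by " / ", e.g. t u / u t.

w v t x u / v w u t x / x u v w t / t x w u v / u t x v w

row 1 has {t,u,x}; column 1 has {t,u,v} — only w is left for (r1,c1).
row 1 has {t,u,w,x}; column 2 has {t,u,w} — only v is left for (r1,c2).
row 2 has {t,v,w,x}; column 3 has {t,v,x} — only u is left for (r2,c3).
row 3 has {u,v}; column 1 has {t,u,v,w} — only x is left for (r3,c1).
row 3 has {u,v,x}; column 4 has {t,u,v,x} — only w is left for (r3,c4).
row 3 has {u,v,w,x}; column 5 has {u,w,x} — only t is left for (r3,c5).
row 4 has {t,u}; column 2 has {t,u,v,w} — only x is left for (r4,c2).
row 4 has {t,u,x}; column 3 has {t,u,v,x} — only w is left for (r4,c3).
row 4 has {t,u,w,x}; column 5 has {t,u,w,x} — only v is left for (r4,c5).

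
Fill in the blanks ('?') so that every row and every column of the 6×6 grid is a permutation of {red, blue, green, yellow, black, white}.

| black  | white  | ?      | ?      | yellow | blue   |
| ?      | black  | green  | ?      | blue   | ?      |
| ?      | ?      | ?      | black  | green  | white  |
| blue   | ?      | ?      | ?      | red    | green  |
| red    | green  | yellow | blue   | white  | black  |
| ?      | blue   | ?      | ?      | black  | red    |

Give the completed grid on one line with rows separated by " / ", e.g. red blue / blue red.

black white red green yellow blue / white black green red blue yellow / yellow red blue black green white / blue yellow black white red green / red green yellow blue white black / green blue white yellow black red

(r1,c3) = red
(r1,c4) = green
(r2,c6) = yellow
(r3,c1) = yellow
(r3,c2) = red
(r3,c3) = blue
(r4,c2) = yellow
(r4,c4) = white
(r6,c3) = white
(r6,c4) = yellow
(r2,c1) = white
(r2,c4) = red
(r4,c3) = black
(r6,c1) = green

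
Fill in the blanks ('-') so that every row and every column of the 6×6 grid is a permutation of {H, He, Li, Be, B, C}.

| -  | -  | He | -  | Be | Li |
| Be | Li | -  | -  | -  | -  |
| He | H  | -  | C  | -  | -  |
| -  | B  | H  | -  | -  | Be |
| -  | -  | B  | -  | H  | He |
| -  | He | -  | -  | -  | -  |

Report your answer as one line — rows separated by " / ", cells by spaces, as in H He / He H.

Cell (r1,c2): row 1 has {He,Li,Be}; column 2 has {H,He,Li,B} → C.
Cell (r2,c3): row 2 has {Li,Be}; column 3 has {H,He,B} → C.
Cell (r3,c6): row 3 has {H,He,C}; column 6 has {He,Li,Be} → B.
Cell (r5,c2): row 5 has {H,He,B}; column 2 has {H,He,Li,B,C} → Be.
Cell (r5,c4): row 5 has {H,He,Be,B}; column 4 has {C} → Li.
Cell (r2,c6): row 2 has {Li,Be,C}; column 6 has {He,Li,Be,B} → H.
Cell (r3,c5): row 3 has {H,He,B,C}; column 5 has {H,Be} → Li.
Cell (r4,c4): row 4 has {H,Be,B}; column 4 has {Li,C} → He.
Cell (r4,c5): row 4 has {H,He,Be,B}; column 5 has {H,Li,Be} → C.
Cell (r5,c1): row 5 has {H,He,Li,Be,B}; column 1 has {He,Be} → C.
Cell (r6,c5): row 6 has {He}; column 5 has {H,Li,Be,C} → B.
Cell (r6,c6): row 6 has {He,B}; column 6 has {H,He,Li,Be,B} → C.
Cell (r2,c4): row 2 has {H,Li,Be,C}; column 4 has {He,Li,C} → B.
Cell (r2,c5): row 2 has {H,Li,Be,B,C}; column 5 has {H,Li,Be,B,C} → He.
Cell (r3,c3): row 3 has {H,He,Li,B,C}; column 3 has {H,He,B,C} → Be.
Cell (r4,c1): row 4 has {H,He,Be,B,C}; column 1 has {He,Be,C} → Li.
Cell (r6,c1): row 6 has {He,B,C}; column 1 has {He,Li,Be,C} → H.
Cell (r6,c3): row 6 has {H,He,B,C}; column 3 has {H,He,Be,B,C} → Li.
Cell (r6,c4): row 6 has {H,He,Li,B,C}; column 4 has {He,Li,B,C} → Be.
Cell (r1,c1): row 1 has {He,Li,Be,C}; column 1 has {H,He,Li,Be,C} → B.
Cell (r1,c4): row 1 has {He,Li,Be,B,C}; column 4 has {He,Li,Be,B,C} → H.

B C He H Be Li / Be Li C B He H / He H Be C Li B / Li B H He C Be / C Be B Li H He / H He Li Be B C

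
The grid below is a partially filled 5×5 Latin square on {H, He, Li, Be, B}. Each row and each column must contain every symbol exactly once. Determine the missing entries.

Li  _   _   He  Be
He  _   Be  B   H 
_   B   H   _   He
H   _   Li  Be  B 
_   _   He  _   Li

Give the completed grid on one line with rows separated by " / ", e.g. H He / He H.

Li H B He Be / He Li Be B H / Be B H Li He / H He Li Be B / B Be He H Li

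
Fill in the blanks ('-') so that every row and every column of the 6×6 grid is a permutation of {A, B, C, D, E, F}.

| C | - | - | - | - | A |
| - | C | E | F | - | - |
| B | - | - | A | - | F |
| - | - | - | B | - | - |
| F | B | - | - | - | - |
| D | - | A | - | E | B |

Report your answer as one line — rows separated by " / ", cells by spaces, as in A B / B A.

C D B E F A / A C E F B D / B E D A C F / E A F B D C / F B C D A E / D F A C E B

(r2,c1) = A
(r2,c6) = D
(r4,c1) = E
(r4,c6) = C
(r5,c6) = E
(r6,c2) = F
(r6,c4) = C
(r2,c5) = B
(r5,c4) = D
(r1,c4) = E
(r5,c3) = C
(r5,c5) = A
(r1,c2) = D
(r1,c5) = F
(r3,c2) = E
(r3,c3) = D
(r3,c5) = C
(r4,c2) = A
(r4,c3) = F
(r4,c5) = D
(r1,c3) = B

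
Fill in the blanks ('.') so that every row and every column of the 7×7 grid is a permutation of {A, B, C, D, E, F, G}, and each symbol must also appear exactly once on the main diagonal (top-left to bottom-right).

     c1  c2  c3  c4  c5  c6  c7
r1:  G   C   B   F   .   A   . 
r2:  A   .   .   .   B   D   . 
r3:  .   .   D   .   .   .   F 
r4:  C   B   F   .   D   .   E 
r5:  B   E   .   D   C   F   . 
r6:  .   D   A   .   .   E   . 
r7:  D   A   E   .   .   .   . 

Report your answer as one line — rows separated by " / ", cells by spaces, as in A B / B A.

(r1,c5) = E
(r1,c7) = D
(r2,c2) = F
(r3,c1) = E
(r3,c2) = G
(r3,c5) = A
(r4,c4) = A
(r4,c6) = G
(r5,c3) = G
(r5,c7) = A
(r6,c1) = F
(r6,c5) = G
(r7,c5) = F
(r7,c7) = B
(r2,c3) = C
(r2,c7) = G
(r6,c7) = C
(r7,c6) = C
(r2,c4) = E
(r3,c6) = B
(r6,c4) = B
(r7,c4) = G
(r3,c4) = C

G C B F E A D / A F C E B D G / E G D C A B F / C B F A D G E / B E G D C F A / F D A B G E C / D A E G F C B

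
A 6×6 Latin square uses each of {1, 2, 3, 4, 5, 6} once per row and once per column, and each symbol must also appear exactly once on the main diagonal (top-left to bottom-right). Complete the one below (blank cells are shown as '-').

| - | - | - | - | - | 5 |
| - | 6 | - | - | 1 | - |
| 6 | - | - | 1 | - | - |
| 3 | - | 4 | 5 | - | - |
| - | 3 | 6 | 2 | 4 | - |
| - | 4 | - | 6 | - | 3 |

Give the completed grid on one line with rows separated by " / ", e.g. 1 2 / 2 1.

1 2 3 4 6 5 / 4 6 5 3 1 2 / 6 5 2 1 3 4 / 3 1 4 5 2 6 / 5 3 6 2 4 1 / 2 4 1 6 5 3

(r3,c3) = 2
(r3,c6) = 4
(r5,c6) = 1
(r1,c1) = 1
(r1,c2) = 2
(r1,c3) = 3
(r1,c4) = 4
(r1,c5) = 6
(r2,c3) = 5
(r2,c4) = 3
(r2,c6) = 2
(r3,c2) = 5
(r3,c5) = 3
(r4,c2) = 1
(r4,c5) = 2
(r4,c6) = 6
(r5,c1) = 5
(r6,c1) = 2
(r6,c3) = 1
(r6,c5) = 5
(r2,c1) = 4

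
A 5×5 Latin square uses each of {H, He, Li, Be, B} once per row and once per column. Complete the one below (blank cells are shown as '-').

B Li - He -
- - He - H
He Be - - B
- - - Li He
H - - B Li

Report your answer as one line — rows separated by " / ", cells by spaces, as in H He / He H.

(r1,c5) = Be
(r2,c2) = B
(r2,c4) = Be
(r3,c4) = H
(r4,c1) = Be
(r4,c2) = H
(r4,c3) = B
(r5,c2) = He
(r5,c3) = Be
(r1,c3) = H
(r2,c1) = Li
(r3,c3) = Li

B Li H He Be / Li B He Be H / He Be Li H B / Be H B Li He / H He Be B Li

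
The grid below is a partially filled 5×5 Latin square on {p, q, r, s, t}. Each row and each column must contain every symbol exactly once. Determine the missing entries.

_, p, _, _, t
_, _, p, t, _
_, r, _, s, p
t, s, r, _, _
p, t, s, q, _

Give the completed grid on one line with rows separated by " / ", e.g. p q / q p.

s p q r t / r q p t s / q r t s p / t s r p q / p t s q r

(r1,c3): row 1 has {p,t}; column 3 has {p,r,s}, so it must be q.
(r1,c4): row 1 has {p,q,t}; column 4 has {q,s,t}, so it must be r.
(r2,c2): row 2 has {p,t}; column 2 has {p,r,s,t}, so it must be q.
(r3,c1): row 3 has {p,r,s}; column 1 has {p,t}, so it must be q.
(r3,c3): row 3 has {p,q,r,s}; column 3 has {p,q,r,s}, so it must be t.
(r4,c4): row 4 has {r,s,t}; column 4 has {q,r,s,t}, so it must be p.
(r4,c5): row 4 has {p,r,s,t}; column 5 has {p,t}, so it must be q.
(r5,c5): row 5 has {p,q,s,t}; column 5 has {p,q,t}, so it must be r.
(r1,c1): row 1 has {p,q,r,t}; column 1 has {p,q,t}, so it must be s.
(r2,c1): row 2 has {p,q,t}; column 1 has {p,q,s,t}, so it must be r.
(r2,c5): row 2 has {p,q,r,t}; column 5 has {p,q,r,t}, so it must be s.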